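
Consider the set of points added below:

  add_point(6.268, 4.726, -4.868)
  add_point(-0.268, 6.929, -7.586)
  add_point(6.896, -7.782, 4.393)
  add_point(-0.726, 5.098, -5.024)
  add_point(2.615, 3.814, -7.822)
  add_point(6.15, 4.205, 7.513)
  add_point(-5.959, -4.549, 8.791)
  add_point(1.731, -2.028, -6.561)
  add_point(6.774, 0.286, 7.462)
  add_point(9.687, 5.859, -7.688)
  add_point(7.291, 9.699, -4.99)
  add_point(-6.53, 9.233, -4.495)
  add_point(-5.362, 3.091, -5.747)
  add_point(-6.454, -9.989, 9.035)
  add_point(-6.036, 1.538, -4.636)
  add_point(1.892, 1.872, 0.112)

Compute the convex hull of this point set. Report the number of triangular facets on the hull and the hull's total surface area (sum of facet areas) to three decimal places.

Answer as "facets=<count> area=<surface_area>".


Extreme-point indices: [1, 2, 4, 5, 6, 7, 8, 9, 10, 11, 12, 13, 14] — 13 of 16 on the boundary.

Triangle areas on the boundary:
  f1: (p5, p10, p11) → 94.0230
  f2: (p5, p10, p9) → 35.2791
  f3: (p6, p13, p11) → 34.9739
  f4: (p6, p5, p11) → 127.8694
  f5: (p6, p5, p13) → 30.8858
  f6: (p2, p7, p9) → 75.0233
  f7: (p2, p7, p13) → 95.8650
  f8: (p1, p10, p11) → 26.3859
  f9: (p1, p10, p9) → 22.2847
  f10: (p14, p13, p11) → 53.7018
  f11: (p14, p7, p13) → 78.1374
  f12: (p8, p5, p13) → 29.3178
  f13: (p8, p2, p13) → 61.7403
  f14: (p8, p5, p9) → 31.0941
  f15: (p8, p2, p9) → 70.7972
  f16: (p4, p7, p9) → 20.3331
  f17: (p4, p1, p9) → 14.0003
  f18: (p12, p14, p7) → 8.8223
  f19: (p12, p4, p7) → 24.0097
  f20: (p12, p4, p1) → 14.0196
  f21: (p12, p1, p11) → 19.7270
  f22: (p12, p14, p11) → 5.3040
Σ area = 973.594

Check V−E+F: 13 − 33 + 22 = 2.

facets=22 area=973.594


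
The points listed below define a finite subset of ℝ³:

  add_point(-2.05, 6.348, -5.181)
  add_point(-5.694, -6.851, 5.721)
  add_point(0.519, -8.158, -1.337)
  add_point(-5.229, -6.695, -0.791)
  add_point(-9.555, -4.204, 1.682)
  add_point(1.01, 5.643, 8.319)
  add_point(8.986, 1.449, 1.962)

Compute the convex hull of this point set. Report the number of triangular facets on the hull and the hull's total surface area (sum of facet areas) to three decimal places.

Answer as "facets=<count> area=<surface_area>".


facets=10 area=552.639

Points on the hull: [0, 1, 2, 3, 4, 5, 6] (7 of 7).

Per-facet area ½‖(b−a)×(c−a)‖:
  f1: (p5, p0, p4) → 93.9568
  f2: (p5, p0, p6) → 70.6168
  f3: (p2, p0, p6) → 85.9141
  f4: (p3, p0, p4) → 39.1450
  f5: (p3, p2, p0) → 42.0573
  f6: (p1, p5, p6) → 79.1088
  f7: (p1, p2, p6) → 62.2071
  f8: (p1, p5, p4) → 44.5322
  f9: (p1, p3, p4) → 15.8847
  f10: (p1, p3, p2) → 19.2160
Σ area = 552.639

Euler characteristic 7−15+10 = 2 ✓


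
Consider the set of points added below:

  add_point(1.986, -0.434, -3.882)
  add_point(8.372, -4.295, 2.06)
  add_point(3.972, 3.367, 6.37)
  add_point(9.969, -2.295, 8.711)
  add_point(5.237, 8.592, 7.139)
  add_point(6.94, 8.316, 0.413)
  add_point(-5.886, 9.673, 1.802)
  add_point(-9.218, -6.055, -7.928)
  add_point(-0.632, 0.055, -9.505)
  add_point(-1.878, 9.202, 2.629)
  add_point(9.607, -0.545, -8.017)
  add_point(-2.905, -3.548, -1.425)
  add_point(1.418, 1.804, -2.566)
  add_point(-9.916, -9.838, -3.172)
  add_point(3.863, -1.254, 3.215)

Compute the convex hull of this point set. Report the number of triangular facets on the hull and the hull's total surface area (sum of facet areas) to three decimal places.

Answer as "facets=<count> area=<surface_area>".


facets=16 area=1020.614

Extreme-point indices: [1, 2, 3, 4, 5, 6, 7, 8, 10, 13] — 10 of 15 on the boundary.

Triangle areas on the boundary:
  f1: (p5, p8, p6) → 90.1137
  f2: (p2, p3, p13) → 90.4626
  f3: (p2, p6, p13) → 125.3719
  f4: (p10, p5, p3) → 84.9064
  f5: (p10, p5, p8) → 64.0851
  f6: (p7, p6, p13) → 56.9477
  f7: (p7, p8, p6) → 83.8681
  f8: (p7, p10, p13) → 57.4730
  f9: (p7, p10, p8) → 37.0398
  f10: (p4, p5, p6) → 42.1828
  f11: (p4, p2, p6) → 33.0394
  f12: (p4, p5, p3) → 41.5733
  f13: (p4, p2, p3) → 20.9751
  f14: (p1, p3, p13) → 59.7863
  f15: (p1, p10, p13) → 107.1136
  f16: (p1, p10, p3) → 25.6748
Σ area = 1020.614

Check V−E+F: 10 − 24 + 16 = 2.


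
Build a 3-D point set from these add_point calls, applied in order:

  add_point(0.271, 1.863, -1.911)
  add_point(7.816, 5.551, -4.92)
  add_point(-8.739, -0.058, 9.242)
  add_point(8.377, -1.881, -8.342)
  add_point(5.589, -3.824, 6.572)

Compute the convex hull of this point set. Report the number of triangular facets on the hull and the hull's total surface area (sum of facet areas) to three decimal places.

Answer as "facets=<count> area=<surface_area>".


facets=6 area=391.971

Extreme-point indices: [0, 1, 2, 3, 4] — 5 of 5 on the boundary.

Area of each hull facet:
  f1: (p4, p3, p2) → 109.2825
  f2: (p4, p1, p2) → 112.0516
  f3: (p4, p1, p3) → 59.7514
  f4: (p0, p3, p2) → 40.0400
  f5: (p0, p1, p2) → 34.8358
  f6: (p0, p1, p3) → 36.0097
Σ area = 391.971

Check V−E+F: 5 − 9 + 6 = 2.


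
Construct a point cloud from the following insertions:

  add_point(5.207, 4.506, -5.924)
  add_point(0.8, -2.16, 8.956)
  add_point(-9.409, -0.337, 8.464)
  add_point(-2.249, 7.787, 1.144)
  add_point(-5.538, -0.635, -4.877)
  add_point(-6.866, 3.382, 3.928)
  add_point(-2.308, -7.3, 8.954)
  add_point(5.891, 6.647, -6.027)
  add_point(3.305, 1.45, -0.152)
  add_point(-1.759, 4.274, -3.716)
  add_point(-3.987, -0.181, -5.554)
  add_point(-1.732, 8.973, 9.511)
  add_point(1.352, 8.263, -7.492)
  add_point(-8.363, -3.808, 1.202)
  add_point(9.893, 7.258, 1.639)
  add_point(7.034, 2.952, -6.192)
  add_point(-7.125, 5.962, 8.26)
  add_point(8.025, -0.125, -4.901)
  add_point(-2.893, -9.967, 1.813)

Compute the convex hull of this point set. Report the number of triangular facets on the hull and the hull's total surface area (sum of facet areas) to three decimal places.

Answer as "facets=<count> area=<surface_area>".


facets=28 area=956.863

Points on the hull: [1, 2, 3, 4, 5, 6, 7, 10, 11, 12, 13, 14, 15, 16, 17, 18] (16 of 19).

Facet areas (half cross-product norm):
  f1: (p6, p18, p2) → 37.6693
  f2: (p6, p17, p14) → 93.4807
  f3: (p6, p17, p18) → 61.2971
  f4: (p7, p12, p14) → 16.5753
  f5: (p3, p16, p12) → 10.5227
  f6: (p11, p3, p16) → 25.3165
  f7: (p11, p6, p2) → 60.1037
  f8: (p11, p16, p2) → 14.3341
  f9: (p11, p12, p14) → 87.5013
  f10: (p11, p3, p12) → 18.8104
  f11: (p13, p18, p2) → 31.5482
  f12: (p13, p4, p2) → 24.0895
  f13: (p13, p4, p18) → 30.3801
  f14: (p5, p16, p12) → 32.1382
  f15: (p5, p4, p12) → 56.4035
  f16: (p5, p16, p2) → 15.2239
  f17: (p5, p4, p2) → 27.8171
  f18: (p10, p17, p18) → 73.4567
  f19: (p10, p4, p18) → 10.0560
  f20: (p10, p4, p12) → 5.8667
  f21: (p1, p6, p14) → 23.6589
  f22: (p1, p11, p14) → 76.3889
  f23: (p1, p11, p6) → 23.8656
  f24: (p15, p10, p12) → 39.2099
  f25: (p15, p10, p17) → 19.9711
  f26: (p15, p7, p12) → 8.0758
  f27: (p15, p17, p14) → 16.3299
  f28: (p15, p7, p14) → 16.7724
Σ area = 956.863

Check V−E+F: 16 − 42 + 28 = 2.


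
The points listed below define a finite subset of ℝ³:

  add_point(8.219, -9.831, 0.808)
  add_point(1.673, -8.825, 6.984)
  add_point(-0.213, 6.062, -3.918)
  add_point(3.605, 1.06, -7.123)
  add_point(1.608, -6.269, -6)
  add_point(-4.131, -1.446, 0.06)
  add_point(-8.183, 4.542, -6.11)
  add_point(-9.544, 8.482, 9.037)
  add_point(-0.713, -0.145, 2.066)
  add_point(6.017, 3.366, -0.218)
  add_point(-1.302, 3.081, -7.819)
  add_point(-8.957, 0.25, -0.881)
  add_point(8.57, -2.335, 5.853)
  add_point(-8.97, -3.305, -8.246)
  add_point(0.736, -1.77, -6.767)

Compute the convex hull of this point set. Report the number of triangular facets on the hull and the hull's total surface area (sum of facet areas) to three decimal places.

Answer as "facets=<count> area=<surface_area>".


Points on the hull: [0, 1, 2, 3, 4, 6, 7, 9, 10, 11, 12, 13] (12 of 15).

Area of each hull facet:
  f1: (p1, p12, p7) → 97.4830
  f2: (p1, p0, p12) → 36.6746
  f3: (p1, p0, p13) → 87.2556
  f4: (p6, p13, p7) → 56.1412
  f5: (p6, p2, p7) → 64.4790
  f6: (p11, p13, p7) → 12.9256
  f7: (p11, p1, p7) → 103.4542
  f8: (p11, p1, p13) → 64.2979
  f9: (p9, p3, p2) → 24.1605
  f10: (p9, p12, p7) → 81.6956
  f11: (p9, p2, p7) → 61.8589
  f12: (p9, p0, p12) → 38.9819
  f13: (p9, p3, p0) → 50.6580
  f14: (p4, p0, p13) → 30.5916
  f15: (p4, p3, p13) → 43.0214
  f16: (p4, p3, p0) → 37.5358
  f17: (p10, p6, p2) → 18.1165
  f18: (p10, p3, p2) → 13.4198
  f19: (p10, p6, p13) → 29.1729
  f20: (p10, p3, p13) → 23.6221
Σ area = 975.546

Check V−E+F: 12 − 30 + 20 = 2.

facets=20 area=975.546


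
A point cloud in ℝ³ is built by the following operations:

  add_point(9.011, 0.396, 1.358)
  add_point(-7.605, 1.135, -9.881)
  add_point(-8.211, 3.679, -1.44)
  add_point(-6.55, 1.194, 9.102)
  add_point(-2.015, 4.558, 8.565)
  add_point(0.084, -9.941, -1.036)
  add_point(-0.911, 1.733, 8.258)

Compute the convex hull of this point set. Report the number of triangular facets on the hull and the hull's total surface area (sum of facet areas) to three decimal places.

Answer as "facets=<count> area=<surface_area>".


facets=10 area=600.284

Extreme-point indices: [0, 1, 2, 3, 4, 5, 6] — 7 of 7 on the boundary.

Area of each hull facet:
  f1: (p1, p0, p2) → 78.4074
  f2: (p1, p5, p0) → 111.1182
  f3: (p1, p3, p2) → 26.0205
  f4: (p1, p3, p5) → 125.7398
  f5: (p4, p0, p2) → 81.4262
  f6: (p4, p3, p2) → 30.9056
  f7: (p6, p4, p0) → 16.5085
  f8: (p6, p4, p3) → 8.3699
  f9: (p6, p5, p0) → 79.1131
  f10: (p6, p3, p5) → 42.6752
Σ area = 600.284

Euler: V−E+F = 7−15+10 = 2.


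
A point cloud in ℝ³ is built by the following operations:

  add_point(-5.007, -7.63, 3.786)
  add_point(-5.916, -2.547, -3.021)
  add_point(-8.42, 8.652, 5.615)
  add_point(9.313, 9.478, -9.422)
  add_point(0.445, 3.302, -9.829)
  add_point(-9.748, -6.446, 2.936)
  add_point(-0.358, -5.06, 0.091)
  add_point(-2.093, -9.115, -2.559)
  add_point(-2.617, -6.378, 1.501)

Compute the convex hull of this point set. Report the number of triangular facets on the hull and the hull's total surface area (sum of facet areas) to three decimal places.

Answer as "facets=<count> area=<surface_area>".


Points on the hull: [0, 1, 2, 3, 4, 5, 6, 7] (8 of 9).

Area of each hull facet:
  f1: (p4, p2, p3) → 98.6020
  f2: (p0, p2, p5) → 37.8857
  f3: (p1, p2, p5) → 57.4071
  f4: (p1, p4, p2) → 78.8638
  f5: (p6, p2, p3) → 163.8324
  f6: (p6, p0, p2) → 53.2884
  f7: (p7, p4, p3) → 62.6594
  f8: (p7, p6, p3) → 44.4847
  f9: (p7, p1, p4) → 40.9817
  f10: (p7, p6, p0) → 16.0698
  f11: (p7, p0, p5) → 16.9554
  f12: (p7, p1, p5) → 30.0061
Σ area = 701.036

Check V−E+F: 8 − 18 + 12 = 2.

facets=12 area=701.036


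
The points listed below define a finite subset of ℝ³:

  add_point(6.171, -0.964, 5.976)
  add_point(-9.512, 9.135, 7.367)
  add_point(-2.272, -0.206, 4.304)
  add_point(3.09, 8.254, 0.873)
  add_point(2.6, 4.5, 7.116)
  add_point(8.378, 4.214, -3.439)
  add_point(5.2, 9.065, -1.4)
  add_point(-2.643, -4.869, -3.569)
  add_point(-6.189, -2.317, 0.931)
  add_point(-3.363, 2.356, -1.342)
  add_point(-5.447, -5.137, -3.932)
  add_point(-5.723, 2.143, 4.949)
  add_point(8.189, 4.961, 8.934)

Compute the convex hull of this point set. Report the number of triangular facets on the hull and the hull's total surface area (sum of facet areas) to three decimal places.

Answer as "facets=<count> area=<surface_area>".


Points on the hull: [0, 1, 2, 5, 6, 7, 8, 9, 10, 11, 12] (11 of 13).

Triangle areas on the boundary:
  f1: (p6, p10, p5) → 51.3087
  f2: (p6, p12, p1) → 95.8336
  f3: (p6, p12, p5) → 35.1432
  f4: (p7, p10, p5) → 11.5195
  f5: (p8, p10, p1) → 19.6197
  f6: (p9, p10, p1) → 42.0137
  f7: (p9, p6, p1) → 68.6100
  f8: (p9, p6, p10) → 28.8644
  f9: (p0, p12, p1) → 62.7007
  f10: (p0, p12, p5) → 37.7950
  f11: (p0, p7, p5) → 70.0455
  f12: (p0, p8, p2) → 15.4130
  f13: (p0, p7, p10) → 12.5533
  f14: (p0, p8, p10) → 36.8144
  f15: (p11, p8, p1) → 15.5988
  f16: (p11, p8, p2) → 11.3528
  f17: (p11, p0, p1) → 39.9330
  f18: (p11, p0, p2) → 10.5085
Σ area = 665.628

Euler characteristic 11−27+18 = 2 ✓

facets=18 area=665.628


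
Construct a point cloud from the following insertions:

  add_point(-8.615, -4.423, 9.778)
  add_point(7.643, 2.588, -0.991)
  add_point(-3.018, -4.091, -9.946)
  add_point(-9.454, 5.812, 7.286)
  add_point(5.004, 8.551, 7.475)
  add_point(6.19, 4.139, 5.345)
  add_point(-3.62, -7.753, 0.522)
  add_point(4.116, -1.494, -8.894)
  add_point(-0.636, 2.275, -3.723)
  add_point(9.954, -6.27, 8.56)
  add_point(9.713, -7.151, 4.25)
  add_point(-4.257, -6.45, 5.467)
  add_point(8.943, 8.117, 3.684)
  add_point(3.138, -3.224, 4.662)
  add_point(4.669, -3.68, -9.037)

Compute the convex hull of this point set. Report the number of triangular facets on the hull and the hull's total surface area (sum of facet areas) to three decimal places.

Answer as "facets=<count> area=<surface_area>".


13 of the 15 inputs are extreme points: [0, 1, 2, 3, 4, 6, 7, 8, 9, 10, 11, 12, 14].

Facet areas (half cross-product norm):
  f1: (p0, p4, p3) → 77.3728
  f2: (p0, p4, p9) → 134.0521
  f3: (p0, p11, p9) → 40.2873
  f4: (p0, p2, p3) → 105.6691
  f5: (p8, p2, p3) → 57.1312
  f6: (p6, p11, p9) → 37.3368
  f7: (p6, p0, p2) → 42.7825
  f8: (p6, p0, p11) → 9.9028
  f9: (p12, p4, p3) → 29.5111
  f10: (p12, p8, p3) → 97.3495
  f11: (p12, p4, p9) → 41.5417
  f12: (p7, p8, p2) → 29.0825
  f13: (p7, p12, p8) → 53.0643
  f14: (p14, p7, p2) → 8.6073
  f15: (p14, p6, p2) → 43.0121
  f16: (p14, p1, p12) → 8.8204
  f17: (p14, p7, p12) → 15.7522
  f18: (p10, p14, p1) → 59.4302
  f19: (p10, p12, p9) → 33.2615
  f20: (p10, p1, p12) → 39.1811
  f21: (p10, p6, p9) → 28.8742
  f22: (p10, p14, p6) → 83.5847
Σ area = 1075.607

Euler characteristic 13−33+22 = 2 ✓

facets=22 area=1075.607


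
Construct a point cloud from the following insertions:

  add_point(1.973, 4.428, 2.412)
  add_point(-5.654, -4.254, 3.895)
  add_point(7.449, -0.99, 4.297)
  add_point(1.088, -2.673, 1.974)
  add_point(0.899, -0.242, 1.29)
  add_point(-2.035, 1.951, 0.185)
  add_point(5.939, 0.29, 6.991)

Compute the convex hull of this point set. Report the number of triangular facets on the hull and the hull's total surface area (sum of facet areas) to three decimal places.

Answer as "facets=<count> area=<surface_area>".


facets=10 area=167.568

Hull vertices (7/7): indices [0, 1, 2, 3, 4, 5, 6].

Per-facet area ½‖(b−a)×(c−a)‖:
  f1: (p6, p2, p1) → 21.3818
  f2: (p6, p0, p1) → 42.2800
  f3: (p6, p0, p2) → 12.2514
  f4: (p5, p0, p1) → 18.0839
  f5: (p5, p0, p2) → 19.6610
  f6: (p3, p2, p1) → 14.3763
  f7: (p3, p5, p1) → 20.4142
  f8: (p4, p5, p2) → 6.7801
  f9: (p4, p3, p2) → 8.8117
  f10: (p4, p3, p5) → 3.5275
Σ area = 167.568

Euler characteristic 7−15+10 = 2 ✓


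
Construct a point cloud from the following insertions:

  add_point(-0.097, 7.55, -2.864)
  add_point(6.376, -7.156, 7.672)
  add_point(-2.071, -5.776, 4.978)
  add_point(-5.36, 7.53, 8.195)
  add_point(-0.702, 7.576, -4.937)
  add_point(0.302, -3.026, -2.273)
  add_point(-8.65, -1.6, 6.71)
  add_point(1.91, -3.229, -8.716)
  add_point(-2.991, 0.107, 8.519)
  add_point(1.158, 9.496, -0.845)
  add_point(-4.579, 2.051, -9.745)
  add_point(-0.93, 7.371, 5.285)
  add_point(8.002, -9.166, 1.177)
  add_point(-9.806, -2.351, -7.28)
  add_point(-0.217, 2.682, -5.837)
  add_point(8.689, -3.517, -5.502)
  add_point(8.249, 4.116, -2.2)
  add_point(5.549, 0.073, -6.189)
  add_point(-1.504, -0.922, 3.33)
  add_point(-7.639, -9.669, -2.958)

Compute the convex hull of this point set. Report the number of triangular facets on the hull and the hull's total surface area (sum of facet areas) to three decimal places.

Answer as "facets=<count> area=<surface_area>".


facets=28 area=1095.365

Points on the hull: [1, 2, 3, 4, 6, 7, 8, 9, 10, 11, 12, 13, 15, 16, 17, 19] (16 of 20).

Area of each hull facet:
  f1: (p3, p10, p13) → 67.1136
  f2: (p1, p3, p8) → 26.6364
  f3: (p7, p19, p13) → 50.3036
  f4: (p7, p10, p13) → 30.3445
  f5: (p6, p3, p8) → 24.0943
  f6: (p6, p1, p8) → 31.0991
  f7: (p6, p19, p13) → 54.5422
  f8: (p6, p3, p13) → 67.1932
  f9: (p17, p16, p15) → 15.0618
  f10: (p17, p7, p15) → 13.2967
  f11: (p17, p7, p10) → 22.8692
  f12: (p4, p16, p9) → 21.9626
  f13: (p4, p3, p9) → 25.5673
  f14: (p4, p3, p10) → 53.2061
  f15: (p4, p17, p10) → 39.1057
  f16: (p4, p17, p16) → 29.5518
  f17: (p12, p1, p19) → 56.5627
  f18: (p12, p7, p15) → 31.6227
  f19: (p12, p7, p19) → 81.9383
  f20: (p12, p16, p15) → 35.0323
  f21: (p12, p1, p16) → 47.8600
  f22: (p11, p1, p3) → 41.3101
  f23: (p11, p1, p16) → 88.6623
  f24: (p11, p3, p9) → 12.1509
  f25: (p11, p16, p9) → 30.1211
  f26: (p2, p1, p19) → 34.6882
  f27: (p2, p6, p19) → 41.5649
  f28: (p2, p6, p1) → 21.9035
Σ area = 1095.365

Check V−E+F: 16 − 42 + 28 = 2.


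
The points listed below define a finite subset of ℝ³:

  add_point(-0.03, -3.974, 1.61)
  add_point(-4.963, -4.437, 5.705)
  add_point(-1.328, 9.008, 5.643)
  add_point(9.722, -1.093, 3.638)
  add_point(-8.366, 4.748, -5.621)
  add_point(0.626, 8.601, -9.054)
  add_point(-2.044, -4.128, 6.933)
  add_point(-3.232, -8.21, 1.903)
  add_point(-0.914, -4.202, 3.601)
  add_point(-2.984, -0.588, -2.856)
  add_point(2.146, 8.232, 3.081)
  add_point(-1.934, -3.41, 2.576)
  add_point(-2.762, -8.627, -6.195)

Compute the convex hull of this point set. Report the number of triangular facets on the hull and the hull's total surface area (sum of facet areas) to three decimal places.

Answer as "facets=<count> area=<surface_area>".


Extreme-point indices: [1, 2, 3, 4, 5, 6, 7, 10, 12] — 9 of 13 on the boundary.

Per-facet area ½‖(b−a)×(c−a)‖:
  f1: (p2, p6, p3) → 78.9547
  f2: (p5, p12, p4) → 75.2310
  f3: (p5, p12, p3) → 138.8793
  f4: (p5, p2, p4) → 69.3345
  f5: (p1, p12, p4) → 84.9834
  f6: (p1, p2, p4) → 88.0215
  f7: (p1, p2, p6) → 20.9054
  f8: (p10, p2, p3) → 20.9183
  f9: (p10, p5, p3) → 72.7753
  f10: (p10, p5, p2) → 23.6014
  f11: (p7, p1, p12) → 15.7310
  f12: (p7, p1, p6) → 8.9469
  f13: (p7, p12, p3) → 60.1900
  f14: (p7, p6, p3) → 41.1684
Σ area = 799.641

Euler characteristic 9−21+14 = 2 ✓

facets=14 area=799.641


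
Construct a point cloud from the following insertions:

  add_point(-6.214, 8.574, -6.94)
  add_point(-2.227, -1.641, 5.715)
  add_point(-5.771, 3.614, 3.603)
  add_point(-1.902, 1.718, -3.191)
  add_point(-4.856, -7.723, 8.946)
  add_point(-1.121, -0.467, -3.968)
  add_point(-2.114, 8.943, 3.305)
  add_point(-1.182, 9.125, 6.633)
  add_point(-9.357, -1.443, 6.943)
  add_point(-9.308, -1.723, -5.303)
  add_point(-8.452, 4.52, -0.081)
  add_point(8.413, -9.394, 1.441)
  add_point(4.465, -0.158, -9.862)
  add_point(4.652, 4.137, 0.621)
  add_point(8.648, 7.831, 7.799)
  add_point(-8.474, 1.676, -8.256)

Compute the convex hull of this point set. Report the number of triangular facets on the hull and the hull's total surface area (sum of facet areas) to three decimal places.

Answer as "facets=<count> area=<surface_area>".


facets=16 area=1141.620

10 of the 16 inputs are extreme points: [0, 4, 7, 8, 9, 10, 11, 12, 14, 15].

Facet areas (half cross-product norm):
  f1: (p12, p11, p14) → 131.9548
  f2: (p0, p12, p14) → 134.4462
  f3: (p4, p11, p14) → 135.9360
  f4: (p7, p0, p14) → 64.6995
  f5: (p7, p4, p8) → 51.1555
  f6: (p7, p4, p14) → 86.6506
  f7: (p9, p4, p8) → 47.5679
  f8: (p9, p12, p11) → 110.1716
  f9: (p9, p4, p11) → 121.9083
  f10: (p10, p7, p8) → 50.0985
  f11: (p10, p7, p0) → 44.8222
  f12: (p10, p9, p8) → 37.8783
  f13: (p15, p0, p12) → 48.0234
  f14: (p15, p9, p12) → 29.7855
  f15: (p15, p10, p0) → 28.0692
  f16: (p15, p10, p9) → 18.4528
Σ area = 1141.620

Euler characteristic 10−24+16 = 2 ✓


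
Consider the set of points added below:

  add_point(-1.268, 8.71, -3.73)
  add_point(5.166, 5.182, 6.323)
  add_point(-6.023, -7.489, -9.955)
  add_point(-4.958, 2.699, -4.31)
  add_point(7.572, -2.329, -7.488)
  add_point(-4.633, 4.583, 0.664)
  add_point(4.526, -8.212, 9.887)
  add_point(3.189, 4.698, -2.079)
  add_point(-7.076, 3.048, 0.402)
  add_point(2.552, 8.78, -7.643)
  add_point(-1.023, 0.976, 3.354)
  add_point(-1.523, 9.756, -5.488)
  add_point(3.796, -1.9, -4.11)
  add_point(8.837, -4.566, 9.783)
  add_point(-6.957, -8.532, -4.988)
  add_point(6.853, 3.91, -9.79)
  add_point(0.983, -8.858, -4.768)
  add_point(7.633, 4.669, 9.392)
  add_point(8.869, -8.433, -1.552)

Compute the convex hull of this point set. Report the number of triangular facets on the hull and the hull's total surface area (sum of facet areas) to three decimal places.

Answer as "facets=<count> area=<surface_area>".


14 of the 19 inputs are extreme points: [2, 3, 4, 5, 6, 8, 9, 11, 13, 14, 15, 16, 17, 18].

Facet areas (half cross-product norm):
  f1: (p14, p2, p8) → 32.1171
  f2: (p3, p11, p8) → 19.8832
  f3: (p3, p2, p8) → 26.8757
  f4: (p3, p2, p11) → 31.0989
  f5: (p15, p17, p18) → 122.6999
  f6: (p5, p11, p8) → 10.3620
  f7: (p5, p17, p8) → 14.6070
  f8: (p5, p17, p11) → 64.4332
  f9: (p16, p2, p18) → 11.9472
  f10: (p16, p14, p2) → 20.2932
  f11: (p6, p16, p18) → 52.1597
  f12: (p6, p16, p14) → 57.9282
  f13: (p6, p17, p8) → 110.5109
  f14: (p6, p14, p8) → 112.7217
  f15: (p4, p2, p18) → 63.5129
  f16: (p4, p15, p18) → 11.6575
  f17: (p4, p15, p2) → 48.6123
  f18: (p9, p2, p11) → 43.0970
  f19: (p9, p15, p2) → 58.8400
  f20: (p9, p17, p11) → 42.5660
  f21: (p9, p15, p17) → 62.3706
  f22: (p13, p17, p18) → 53.5772
  f23: (p13, p6, p18) → 33.2064
  f24: (p13, p6, p17) → 22.1207
Σ area = 1127.199

Euler characteristic 14−36+24 = 2 ✓

facets=24 area=1127.199


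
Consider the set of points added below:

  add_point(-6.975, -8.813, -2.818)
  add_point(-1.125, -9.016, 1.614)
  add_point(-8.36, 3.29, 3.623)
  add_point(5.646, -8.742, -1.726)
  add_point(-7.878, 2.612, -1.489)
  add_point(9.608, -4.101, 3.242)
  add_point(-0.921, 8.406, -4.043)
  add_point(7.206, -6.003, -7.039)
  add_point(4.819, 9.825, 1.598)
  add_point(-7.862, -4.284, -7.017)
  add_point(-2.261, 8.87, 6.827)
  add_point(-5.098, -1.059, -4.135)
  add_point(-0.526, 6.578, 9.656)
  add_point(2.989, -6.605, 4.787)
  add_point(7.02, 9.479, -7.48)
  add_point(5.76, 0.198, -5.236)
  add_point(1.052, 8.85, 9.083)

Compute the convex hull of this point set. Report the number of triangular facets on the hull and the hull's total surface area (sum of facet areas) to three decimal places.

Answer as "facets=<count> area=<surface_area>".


facets=26 area=1076.864

Points on the hull: [0, 1, 2, 3, 4, 5, 6, 7, 8, 9, 10, 12, 13, 14, 16] (15 of 17).

Triangle areas on the boundary:
  f1: (p10, p12, p2) → 17.5467
  f2: (p1, p12, p2) → 75.0801
  f3: (p6, p9, p14) → 57.3450
  f4: (p6, p10, p2) → 46.3410
  f5: (p7, p14, p5) → 82.1782
  f6: (p7, p9, p14) → 116.5302
  f7: (p16, p10, p12) → 5.3170
  f8: (p16, p12, p5) → 22.5657
  f9: (p13, p12, p5) → 52.4541
  f10: (p13, p1, p12) → 38.1129
  f11: (p4, p9, p2) → 15.8916
  f12: (p4, p6, p2) → 23.5479
  f13: (p4, p6, p9) → 39.5308
  f14: (p3, p7, p5) → 24.0141
  f15: (p3, p13, p5) → 24.1788
  f16: (p3, p13, p1) → 19.6938
  f17: (p8, p14, p5) → 69.2543
  f18: (p8, p16, p5) → 62.3789
  f19: (p8, p16, p10) → 16.7613
  f20: (p8, p6, p14) → 32.8209
  f21: (p8, p6, p10) → 35.6309
  f22: (p0, p7, p9) → 46.1262
  f23: (p0, p3, p7) → 38.4919
  f24: (p0, p3, p1) → 24.8202
  f25: (p0, p9, p2) → 40.4707
  f26: (p0, p1, p2) → 49.7810
Σ area = 1076.864

Check V−E+F: 15 − 39 + 26 = 2.


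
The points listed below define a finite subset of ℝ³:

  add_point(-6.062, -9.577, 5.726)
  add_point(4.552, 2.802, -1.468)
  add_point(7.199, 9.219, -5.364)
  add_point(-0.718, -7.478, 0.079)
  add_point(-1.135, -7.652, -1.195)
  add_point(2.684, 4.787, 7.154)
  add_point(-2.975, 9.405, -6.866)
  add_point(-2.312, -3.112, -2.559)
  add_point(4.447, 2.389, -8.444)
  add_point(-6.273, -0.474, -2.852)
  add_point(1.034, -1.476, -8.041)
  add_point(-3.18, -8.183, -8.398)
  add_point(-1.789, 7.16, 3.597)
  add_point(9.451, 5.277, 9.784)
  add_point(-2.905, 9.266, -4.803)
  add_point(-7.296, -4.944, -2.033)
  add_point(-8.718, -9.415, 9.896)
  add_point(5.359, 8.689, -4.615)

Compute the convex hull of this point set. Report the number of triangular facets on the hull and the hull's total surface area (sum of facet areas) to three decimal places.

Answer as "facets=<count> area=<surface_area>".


facets=24 area=1055.718

14 of the 18 inputs are extreme points: [0, 2, 3, 4, 5, 6, 8, 9, 11, 12, 13, 14, 15, 16].

Facet areas (half cross-product norm):
  f1: (p2, p8, p13) → 61.7647
  f2: (p2, p8, p6) → 37.9386
  f3: (p12, p2, p13) → 80.7182
  f4: (p3, p8, p13) → 124.2062
  f5: (p5, p13, p16) → 54.8798
  f6: (p5, p12, p16) → 56.8599
  f7: (p5, p12, p13) → 11.7073
  f8: (p14, p12, p16) → 72.8309
  f9: (p14, p2, p6) → 10.4658
  f10: (p14, p12, p2) → 44.0546
  f11: (p0, p13, p16) → 52.9436
  f12: (p0, p3, p13) → 75.2881
  f13: (p11, p8, p6) → 66.7902
  f14: (p11, p0, p16) → 13.5372
  f15: (p4, p3, p8) → 8.8112
  f16: (p4, p11, p8) → 47.8009
  f17: (p4, p0, p3) → 4.9330
  f18: (p4, p11, p0) → 26.3335
  f19: (p15, p11, p16) → 40.7282
  f20: (p15, p11, p6) → 64.8865
  f21: (p9, p15, p16) → 25.4521
  f22: (p9, p15, p6) → 5.4891
  f23: (p9, p14, p16) → 56.7577
  f24: (p9, p14, p6) → 10.5409
Σ area = 1055.718

Euler: V−E+F = 14−36+24 = 2.


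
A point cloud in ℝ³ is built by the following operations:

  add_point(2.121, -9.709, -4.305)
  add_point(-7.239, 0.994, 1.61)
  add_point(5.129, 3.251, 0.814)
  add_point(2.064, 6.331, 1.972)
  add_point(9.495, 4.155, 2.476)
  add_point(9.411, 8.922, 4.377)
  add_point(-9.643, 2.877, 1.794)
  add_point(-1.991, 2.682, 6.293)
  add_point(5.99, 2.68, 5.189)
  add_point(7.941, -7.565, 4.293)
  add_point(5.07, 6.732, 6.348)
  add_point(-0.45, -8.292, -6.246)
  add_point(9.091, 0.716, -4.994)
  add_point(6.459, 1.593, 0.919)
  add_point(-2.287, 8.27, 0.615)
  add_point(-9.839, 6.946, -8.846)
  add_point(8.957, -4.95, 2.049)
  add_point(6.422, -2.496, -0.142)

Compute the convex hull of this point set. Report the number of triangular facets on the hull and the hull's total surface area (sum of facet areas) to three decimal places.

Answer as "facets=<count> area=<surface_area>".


13 of the 18 inputs are extreme points: [0, 1, 4, 5, 6, 7, 9, 10, 11, 12, 14, 15, 16].

Per-facet area ½‖(b−a)×(c−a)‖:
  f1: (p5, p12, p15) → 126.3770
  f2: (p5, p12, p4) → 14.5948
  f3: (p16, p12, p4) → 33.3410
  f4: (p16, p12, p0) → 46.5965
  f5: (p16, p5, p4) → 7.8338
  f6: (p11, p12, p15) → 117.1099
  f7: (p11, p12, p0) → 22.0814
  f8: (p11, p6, p15) → 92.3130
  f9: (p11, p6, p0) → 26.5671
  f10: (p14, p5, p15) → 41.4741
  f11: (p14, p5, p10) → 23.2454
  f12: (p14, p6, p15) → 49.7179
  f13: (p14, p6, p10) → 38.8341
  f14: (p9, p16, p0) → 18.6422
  f15: (p9, p16, p5) → 19.7680
  f16: (p9, p5, p10) → 37.9158
  f17: (p1, p6, p0) → 8.7456
  f18: (p1, p9, p0) → 81.0569
  f19: (p1, p9, p6) → 6.9549
  f20: (p7, p6, p10) → 24.3036
  f21: (p7, p9, p10) → 56.8901
  f22: (p7, p9, p6) → 53.8706
Σ area = 948.234

Euler: V−E+F = 13−33+22 = 2.

facets=22 area=948.234


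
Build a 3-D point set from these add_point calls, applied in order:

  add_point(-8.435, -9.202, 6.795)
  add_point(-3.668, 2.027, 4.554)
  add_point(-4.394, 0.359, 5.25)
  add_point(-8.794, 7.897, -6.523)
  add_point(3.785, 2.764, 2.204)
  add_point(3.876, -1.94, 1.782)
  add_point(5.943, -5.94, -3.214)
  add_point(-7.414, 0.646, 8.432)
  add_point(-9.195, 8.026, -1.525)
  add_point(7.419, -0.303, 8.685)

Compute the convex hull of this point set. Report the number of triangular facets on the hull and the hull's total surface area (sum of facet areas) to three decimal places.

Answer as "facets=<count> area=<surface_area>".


7 of the 10 inputs are extreme points: [0, 3, 4, 6, 7, 8, 9].

Facet areas (half cross-product norm):
  f1: (p3, p0, p8) → 43.8675
  f2: (p6, p0, p9) → 111.1578
  f3: (p6, p3, p0) → 169.8400
  f4: (p7, p9, p8) → 91.3148
  f5: (p7, p0, p8) → 56.5941
  f6: (p7, p0, p9) → 74.5243
  f7: (p4, p9, p8) → 38.4778
  f8: (p4, p3, p8) → 35.7850
  f9: (p4, p6, p9) → 42.1089
  f10: (p4, p6, p3) → 83.6951
Σ area = 747.365

Check V−E+F: 7 − 15 + 10 = 2.

facets=10 area=747.365


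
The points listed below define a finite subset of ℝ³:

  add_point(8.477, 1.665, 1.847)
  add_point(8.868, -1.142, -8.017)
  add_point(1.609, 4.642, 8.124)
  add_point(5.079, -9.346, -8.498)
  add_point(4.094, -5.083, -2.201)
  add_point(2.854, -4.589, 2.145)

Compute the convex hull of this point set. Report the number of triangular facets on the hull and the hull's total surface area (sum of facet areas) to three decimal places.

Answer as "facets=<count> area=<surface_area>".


facets=6 area=286.745

Hull vertices (5/6): indices [0, 1, 2, 3, 5].

Triangle areas on the boundary:
  f1: (p3, p1, p2) → 83.1007
  f2: (p0, p1, p2) → 34.3842
  f3: (p0, p3, p1) → 44.5383
  f4: (p5, p3, p2) → 35.6587
  f5: (p5, p0, p2) → 39.6237
  f6: (p5, p0, p3) → 49.4400
Σ area = 286.745

Euler characteristic 5−9+6 = 2 ✓


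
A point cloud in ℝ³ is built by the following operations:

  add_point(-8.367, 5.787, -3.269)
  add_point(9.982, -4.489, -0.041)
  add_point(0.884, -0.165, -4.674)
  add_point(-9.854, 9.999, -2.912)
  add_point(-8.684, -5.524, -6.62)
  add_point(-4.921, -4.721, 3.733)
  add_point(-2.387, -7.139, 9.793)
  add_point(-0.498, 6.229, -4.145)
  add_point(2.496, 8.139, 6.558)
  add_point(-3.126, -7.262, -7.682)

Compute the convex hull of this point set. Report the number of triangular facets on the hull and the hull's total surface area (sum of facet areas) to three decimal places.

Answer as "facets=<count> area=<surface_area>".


Hull vertices (8/10): indices [1, 2, 3, 4, 6, 7, 8, 9].

Per-facet area ½‖(b−a)×(c−a)‖:
  f1: (p6, p9, p1) → 114.2067
  f2: (p8, p6, p3) → 128.2272
  f3: (p8, p6, p1) → 113.0516
  f4: (p7, p9, p3) → 70.4666
  f5: (p7, p8, p3) → 57.1713
  f6: (p7, p8, p1) → 83.2323
  f7: (p4, p9, p3) → 43.5110
  f8: (p4, p6, p3) → 140.5340
  f9: (p4, p6, p9) → 51.2468
  f10: (p2, p9, p1) → 47.1480
  f11: (p2, p7, p1) → 31.0990
  f12: (p2, p7, p9) → 19.5932
Σ area = 899.488

Euler: V−E+F = 8−18+12 = 2.

facets=12 area=899.488


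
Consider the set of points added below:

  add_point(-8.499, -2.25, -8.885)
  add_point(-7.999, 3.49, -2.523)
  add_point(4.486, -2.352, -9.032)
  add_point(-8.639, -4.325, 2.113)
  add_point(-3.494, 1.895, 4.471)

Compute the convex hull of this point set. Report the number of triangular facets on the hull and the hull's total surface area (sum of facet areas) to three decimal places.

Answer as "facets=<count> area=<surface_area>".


facets=6 area=330.561

Points on the hull: [0, 1, 2, 3, 4] (5 of 5).

Area of each hull facet:
  f1: (p4, p2, p3) → 67.7820
  f2: (p4, p1, p3) → 32.3631
  f3: (p4, p1, p2) → 63.7814
  f4: (p0, p2, p3) → 72.6590
  f5: (p0, p1, p3) → 38.2985
  f6: (p0, p1, p2) → 55.6767
Σ area = 330.561

Euler characteristic 5−9+6 = 2 ✓


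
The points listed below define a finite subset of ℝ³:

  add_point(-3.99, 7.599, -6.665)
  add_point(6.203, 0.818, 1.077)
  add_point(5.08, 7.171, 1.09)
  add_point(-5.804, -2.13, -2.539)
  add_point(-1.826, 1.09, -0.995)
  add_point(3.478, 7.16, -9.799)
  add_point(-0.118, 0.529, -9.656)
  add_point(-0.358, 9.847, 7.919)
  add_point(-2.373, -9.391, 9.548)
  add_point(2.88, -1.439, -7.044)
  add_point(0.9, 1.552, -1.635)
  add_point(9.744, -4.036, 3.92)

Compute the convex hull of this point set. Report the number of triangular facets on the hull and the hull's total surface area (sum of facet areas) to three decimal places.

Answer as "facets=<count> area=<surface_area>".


facets=14 area=862.426

Hull vertices (9/12): indices [0, 2, 3, 5, 6, 7, 8, 9, 11].

Facet areas (half cross-product norm):
  f1: (p8, p7, p3) → 118.4357
  f2: (p8, p7, p11) → 121.8657
  f3: (p9, p5, p11) → 54.5637
  f4: (p9, p8, p11) → 94.8748
  f5: (p0, p7, p3) → 79.9135
  f6: (p0, p5, p7) → 60.8471
  f7: (p2, p7, p11) → 53.9769
  f8: (p2, p5, p11) → 65.8846
  f9: (p2, p5, p7) → 38.0304
  f10: (p6, p9, p5) → 16.6841
  f11: (p6, p0, p5) → 28.0610
  f12: (p6, p0, p3) → 38.9119
  f13: (p6, p8, p3) → 53.8488
  f14: (p6, p9, p8) → 36.5273
Σ area = 862.426

Euler: V−E+F = 9−21+14 = 2.


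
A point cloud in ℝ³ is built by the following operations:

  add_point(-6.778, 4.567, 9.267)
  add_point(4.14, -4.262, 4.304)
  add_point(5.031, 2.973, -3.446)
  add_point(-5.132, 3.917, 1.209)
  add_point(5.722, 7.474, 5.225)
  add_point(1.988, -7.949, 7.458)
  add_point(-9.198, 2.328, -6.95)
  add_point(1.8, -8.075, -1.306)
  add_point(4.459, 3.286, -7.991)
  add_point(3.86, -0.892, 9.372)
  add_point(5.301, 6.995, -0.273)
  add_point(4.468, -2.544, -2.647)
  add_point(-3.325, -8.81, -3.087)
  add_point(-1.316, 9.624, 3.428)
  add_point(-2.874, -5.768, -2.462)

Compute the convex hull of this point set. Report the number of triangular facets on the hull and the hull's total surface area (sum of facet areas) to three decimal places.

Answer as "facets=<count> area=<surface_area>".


facets=22 area=882.853

Extreme-point indices: [0, 1, 2, 4, 5, 6, 7, 8, 9, 10, 11, 12, 13] — 13 of 15 on the boundary.

Triangle areas on the boundary:
  f1: (p8, p12, p6) → 84.2754
  f2: (p0, p12, p6) → 105.8428
  f3: (p7, p8, p12) → 36.4675
  f4: (p13, p0, p4) → 34.8009
  f5: (p13, p10, p4) → 20.1148
  f6: (p13, p0, p6) → 69.9815
  f7: (p13, p8, p6) → 88.4159
  f8: (p13, p10, p8) → 30.3937
  f9: (p11, p7, p8) → 15.1635
  f10: (p5, p0, p12) → 90.7013
  f11: (p5, p7, p12) → 22.5075
  f12: (p2, p10, p8) → 9.7145
  f13: (p2, p11, p8) → 12.6141
  f14: (p2, p10, p4) → 10.3265
  f15: (p2, p11, p4) → 25.8681
  f16: (p9, p0, p4) → 55.3853
  f17: (p9, p5, p0) → 44.1771
  f18: (p1, p11, p7) → 20.2591
  f19: (p1, p5, p7) → 19.0300
  f20: (p1, p9, p5) → 16.0347
  f21: (p1, p11, p4) → 41.9654
  f22: (p1, p9, p4) → 28.8132
Σ area = 882.853

Euler: V−E+F = 13−33+22 = 2.


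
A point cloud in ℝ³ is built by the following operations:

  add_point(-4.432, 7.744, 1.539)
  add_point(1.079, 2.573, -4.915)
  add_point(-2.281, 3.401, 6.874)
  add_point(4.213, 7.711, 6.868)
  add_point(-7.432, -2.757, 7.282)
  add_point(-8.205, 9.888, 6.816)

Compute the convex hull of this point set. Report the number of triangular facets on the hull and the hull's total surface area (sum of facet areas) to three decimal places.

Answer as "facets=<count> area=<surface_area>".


5 of the 6 inputs are extreme points: [0, 1, 3, 4, 5].

Triangle areas on the boundary:
  f1: (p4, p3, p5) → 77.7247
  f2: (p1, p4, p3) → 94.4175
  f3: (p0, p3, p5) → 34.6172
  f4: (p0, p1, p3) → 50.0150
  f5: (p0, p4, p5) → 41.0542
  f6: (p0, p1, p4) → 61.3121
Σ area = 359.141

Euler: V−E+F = 5−9+6 = 2.

facets=6 area=359.141


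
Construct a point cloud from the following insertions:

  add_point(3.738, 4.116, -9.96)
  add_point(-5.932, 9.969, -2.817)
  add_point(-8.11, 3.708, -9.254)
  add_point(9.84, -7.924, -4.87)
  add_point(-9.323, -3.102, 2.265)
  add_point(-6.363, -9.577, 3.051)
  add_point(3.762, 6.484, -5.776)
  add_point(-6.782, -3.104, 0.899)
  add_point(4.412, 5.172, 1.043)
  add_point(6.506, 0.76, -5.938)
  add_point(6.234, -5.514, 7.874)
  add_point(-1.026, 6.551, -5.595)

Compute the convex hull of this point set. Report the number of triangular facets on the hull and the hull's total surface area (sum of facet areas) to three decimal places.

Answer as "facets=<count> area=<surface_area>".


Hull vertices (10/12): indices [0, 1, 2, 3, 4, 5, 6, 8, 9, 10].

Facet areas (half cross-product norm):
  f1: (p10, p1, p4) → 120.5099
  f2: (p2, p1, p4) → 60.3748
  f3: (p5, p10, p4) → 49.9087
  f4: (p5, p10, p3) → 93.9371
  f5: (p5, p2, p4) → 41.2502
  f6: (p5, p2, p3) → 158.3149
  f7: (p8, p10, p3) → 81.7864
  f8: (p8, p10, p1) → 60.1720
  f9: (p0, p2, p1) → 53.5599
  f10: (p0, p2, p3) → 79.5012
  f11: (p6, p8, p1) → 37.0851
  f12: (p6, p0, p1) → 23.6592
  f13: (p9, p0, p3) → 17.7251
  f14: (p9, p6, p0) → 13.5209
  f15: (p9, p8, p3) → 35.1125
  f16: (p9, p6, p8) → 21.7613
Σ area = 948.179

Euler: V−E+F = 10−24+16 = 2.

facets=16 area=948.179


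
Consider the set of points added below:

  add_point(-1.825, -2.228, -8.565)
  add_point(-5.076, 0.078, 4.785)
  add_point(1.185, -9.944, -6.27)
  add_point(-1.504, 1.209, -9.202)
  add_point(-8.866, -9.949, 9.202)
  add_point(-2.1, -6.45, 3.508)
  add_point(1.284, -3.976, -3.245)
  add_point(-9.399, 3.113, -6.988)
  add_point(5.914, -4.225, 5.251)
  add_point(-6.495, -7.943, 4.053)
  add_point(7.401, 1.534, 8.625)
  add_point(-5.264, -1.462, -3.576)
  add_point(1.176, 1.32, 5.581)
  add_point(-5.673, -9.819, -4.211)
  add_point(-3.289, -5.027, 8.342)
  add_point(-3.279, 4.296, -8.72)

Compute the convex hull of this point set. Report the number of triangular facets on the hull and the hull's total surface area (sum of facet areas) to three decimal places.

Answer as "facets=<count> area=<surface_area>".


Hull vertices (11/16): indices [0, 1, 2, 3, 4, 7, 8, 10, 12, 13, 15].

Per-facet area ½‖(b−a)×(c−a)‖:
  f1: (p13, p4, p7) → 93.7684
  f2: (p1, p4, p7) → 67.1155
  f3: (p1, p4, p10) → 72.7560
  f4: (p15, p10, p7) → 64.5320
  f5: (p15, p3, p7) → 10.9053
  f6: (p15, p3, p10) → 35.6734
  f7: (p0, p3, p7) → 14.7168
  f8: (p0, p13, p7) → 44.8781
  f9: (p2, p13, p4) → 42.7219
  f10: (p2, p0, p13) → 29.5943
  f11: (p2, p3, p10) → 112.2784
  f12: (p2, p0, p3) → 6.7136
  f13: (p12, p10, p7) → 24.3278
  f14: (p12, p1, p7) → 38.0981
  f15: (p12, p1, p10) → 7.9380
  f16: (p8, p4, p10) → 51.8300
  f17: (p8, p2, p10) → 25.3290
  f18: (p8, p2, p4) → 108.2229
Σ area = 851.399

Euler: V−E+F = 11−27+18 = 2.

facets=18 area=851.399


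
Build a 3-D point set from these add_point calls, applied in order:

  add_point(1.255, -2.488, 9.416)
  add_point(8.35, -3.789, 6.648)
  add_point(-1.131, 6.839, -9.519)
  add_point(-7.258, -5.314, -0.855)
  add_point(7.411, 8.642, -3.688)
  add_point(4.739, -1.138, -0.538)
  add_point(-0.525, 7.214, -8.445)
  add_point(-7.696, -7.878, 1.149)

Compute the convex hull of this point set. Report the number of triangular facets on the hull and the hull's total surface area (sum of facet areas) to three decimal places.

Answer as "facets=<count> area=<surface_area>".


Extreme-point indices: [0, 1, 2, 3, 4, 5, 6, 7] — 8 of 8 on the boundary.

Triangle areas on the boundary:
  f1: (p0, p1, p7) → 48.6487
  f2: (p4, p0, p1) → 62.4918
  f3: (p5, p1, p7) → 59.8475
  f4: (p5, p2, p7) → 95.1995
  f5: (p5, p4, p1) → 40.5206
  f6: (p5, p4, p2) → 54.6229
  f7: (p3, p2, p7) → 6.7903
  f8: (p3, p0, p7) → 21.8666
  f9: (p6, p3, p2) → 10.3848
  f10: (p6, p3, p0) → 109.6690
  f11: (p6, p4, p2) → 3.0138
  f12: (p6, p4, p0) → 85.4749
Σ area = 598.531

Check V−E+F: 8 − 18 + 12 = 2.

facets=12 area=598.531


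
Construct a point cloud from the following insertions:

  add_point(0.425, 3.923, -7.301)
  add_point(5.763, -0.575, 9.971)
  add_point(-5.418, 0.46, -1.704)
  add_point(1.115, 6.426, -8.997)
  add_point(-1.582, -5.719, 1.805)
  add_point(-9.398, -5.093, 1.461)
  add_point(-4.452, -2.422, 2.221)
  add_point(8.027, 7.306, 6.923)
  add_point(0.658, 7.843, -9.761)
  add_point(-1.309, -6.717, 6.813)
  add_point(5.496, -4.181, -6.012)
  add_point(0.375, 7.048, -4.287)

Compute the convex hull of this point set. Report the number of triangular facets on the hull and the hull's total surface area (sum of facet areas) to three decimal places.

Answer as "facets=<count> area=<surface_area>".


Hull vertices (9/12): indices [1, 2, 4, 5, 7, 8, 9, 10, 11].

Area of each hull facet:
  f1: (p10, p8, p5) → 111.3611
  f2: (p10, p8, p7) → 111.4180
  f3: (p1, p7, p5) → 75.4301
  f4: (p1, p9, p5) → 36.5271
  f5: (p1, p10, p7) → 70.9962
  f6: (p1, p10, p9) → 71.9138
  f7: (p11, p8, p7) → 23.3081
  f8: (p4, p9, p5) → 19.9424
  f9: (p4, p10, p5) → 32.8865
  f10: (p4, p10, p9) → 19.1593
  f11: (p2, p7, p5) → 57.0095
  f12: (p2, p11, p7) → 61.4830
  f13: (p2, p8, p5) → 12.6547
  f14: (p2, p11, p8) → 23.0429
Σ area = 727.133

Check V−E+F: 9 − 21 + 14 = 2.

facets=14 area=727.133
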